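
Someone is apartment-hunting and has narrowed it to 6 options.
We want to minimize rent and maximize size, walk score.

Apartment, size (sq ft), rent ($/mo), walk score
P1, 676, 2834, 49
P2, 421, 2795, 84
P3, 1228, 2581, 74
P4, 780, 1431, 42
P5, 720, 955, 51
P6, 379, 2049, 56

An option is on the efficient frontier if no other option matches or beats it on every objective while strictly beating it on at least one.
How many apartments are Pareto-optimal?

5

P1: dominated by P3 (size 1228≥676, rent 2581≤2834, walk score 74≥49).
P2: not dominated (best walk score).
P3: not dominated (best size).
P4: not dominated.
P5: not dominated (best rent).
P6: not dominated.
Pareto-optimal: P2, P3, P4, P5, P6 → 5.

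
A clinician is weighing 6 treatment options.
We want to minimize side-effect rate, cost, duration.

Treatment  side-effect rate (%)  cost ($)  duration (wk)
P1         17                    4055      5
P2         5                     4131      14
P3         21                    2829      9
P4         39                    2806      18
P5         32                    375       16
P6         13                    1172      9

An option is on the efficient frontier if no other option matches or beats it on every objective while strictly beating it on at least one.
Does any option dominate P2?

P1: worse on side-effect rate (17 vs 5).
P3: worse on side-effect rate (21 vs 5).
P4: worse on side-effect rate (39 vs 5).
P5: worse on side-effect rate (32 vs 5).
P6: worse on side-effect rate (13 vs 5).
No option is at least as good as P2 on every objective and strictly better on one.

No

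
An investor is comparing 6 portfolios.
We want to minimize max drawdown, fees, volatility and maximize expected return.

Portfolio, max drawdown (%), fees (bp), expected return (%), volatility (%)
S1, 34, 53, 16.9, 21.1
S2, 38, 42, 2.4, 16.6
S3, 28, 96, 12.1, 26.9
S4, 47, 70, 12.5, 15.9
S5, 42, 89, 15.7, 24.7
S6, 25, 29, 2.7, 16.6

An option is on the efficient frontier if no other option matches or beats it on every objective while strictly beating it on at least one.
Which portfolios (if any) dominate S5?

S1

S1: max drawdown 34≤42, fees 53≤89, expected return 16.9≥15.7, volatility 21.1≤24.7 — dominates S5.
Others (S2, S3, S4, S6) are each worse than S5 on at least one objective.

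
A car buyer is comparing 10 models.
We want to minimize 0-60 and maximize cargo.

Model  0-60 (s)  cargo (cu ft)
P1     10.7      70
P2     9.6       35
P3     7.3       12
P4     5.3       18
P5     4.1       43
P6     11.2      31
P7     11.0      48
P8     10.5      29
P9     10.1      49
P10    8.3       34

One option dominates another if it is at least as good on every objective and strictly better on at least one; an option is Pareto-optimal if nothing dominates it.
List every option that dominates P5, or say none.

P1: worse on 0-60 (10.7 vs 4.1).
P2: worse on 0-60 (9.6 vs 4.1).
P3: worse on 0-60 (7.3 vs 4.1).
P4: worse on 0-60 (5.3 vs 4.1).
P6: worse on 0-60 (11.2 vs 4.1).
P7: worse on 0-60 (11.0 vs 4.1).
P8: worse on 0-60 (10.5 vs 4.1).
P9: worse on 0-60 (10.1 vs 4.1).
P10: worse on 0-60 (8.3 vs 4.1).
No option dominates P5.

none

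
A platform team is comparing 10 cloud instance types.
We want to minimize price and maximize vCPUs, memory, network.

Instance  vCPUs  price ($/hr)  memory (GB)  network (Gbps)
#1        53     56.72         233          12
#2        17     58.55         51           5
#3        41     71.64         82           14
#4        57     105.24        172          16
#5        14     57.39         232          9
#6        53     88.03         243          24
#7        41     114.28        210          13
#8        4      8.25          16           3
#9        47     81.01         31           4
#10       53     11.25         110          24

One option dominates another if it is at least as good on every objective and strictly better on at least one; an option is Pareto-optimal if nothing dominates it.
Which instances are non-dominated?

#1, #4, #6, #8, #10

#1: not dominated.
#2: dominated by #1 (vCPUs 53≥17, price 56.72≤58.55, memory 233≥51, network 12≥5).
#3: dominated by #10 (vCPUs 53≥41, price 11.25≤71.64, memory 110≥82, network 24≥14).
#4: not dominated (best vCPUs).
#5: dominated by #1 (vCPUs 53≥14, price 56.72≤57.39, memory 233≥232, network 12≥9).
#6: not dominated (best memory).
#7: dominated by #6 (vCPUs 53≥41, price 88.03≤114.28, memory 243≥210, network 24≥13).
#8: not dominated (best price).
#9: dominated by #1 (vCPUs 53≥47, price 56.72≤81.01, memory 233≥31, network 12≥4).
#10: not dominated.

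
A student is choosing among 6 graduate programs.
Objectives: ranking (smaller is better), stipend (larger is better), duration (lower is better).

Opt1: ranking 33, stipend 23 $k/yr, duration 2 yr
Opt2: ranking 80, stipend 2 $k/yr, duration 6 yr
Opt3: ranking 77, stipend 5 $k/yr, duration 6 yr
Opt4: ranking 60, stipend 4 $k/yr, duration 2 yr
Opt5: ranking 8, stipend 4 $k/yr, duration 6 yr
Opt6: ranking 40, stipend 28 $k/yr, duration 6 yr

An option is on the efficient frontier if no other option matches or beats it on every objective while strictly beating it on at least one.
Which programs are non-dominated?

Opt1, Opt5, Opt6

Opt1: not dominated.
Opt2: dominated by Opt1 (ranking 33≤80, stipend 23≥2, duration 2≤6).
Opt3: dominated by Opt1 (ranking 33≤77, stipend 23≥5, duration 2≤6).
Opt4: dominated by Opt1 (ranking 33≤60, stipend 23≥4, duration 2≤2).
Opt5: not dominated (best ranking).
Opt6: not dominated (best stipend).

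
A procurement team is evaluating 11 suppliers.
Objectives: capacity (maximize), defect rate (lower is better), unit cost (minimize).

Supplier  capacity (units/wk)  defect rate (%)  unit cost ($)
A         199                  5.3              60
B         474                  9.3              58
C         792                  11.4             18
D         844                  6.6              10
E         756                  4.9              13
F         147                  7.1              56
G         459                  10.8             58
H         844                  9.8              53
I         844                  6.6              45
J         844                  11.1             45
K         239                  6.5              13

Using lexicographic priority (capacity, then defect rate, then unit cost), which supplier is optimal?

D

First maximize capacity: best is 844, kept {D, H, I, J}.
Then minimize defect rate: best is 6.6, kept {D, I}.
Then minimize unit cost: best is 10, kept {D}.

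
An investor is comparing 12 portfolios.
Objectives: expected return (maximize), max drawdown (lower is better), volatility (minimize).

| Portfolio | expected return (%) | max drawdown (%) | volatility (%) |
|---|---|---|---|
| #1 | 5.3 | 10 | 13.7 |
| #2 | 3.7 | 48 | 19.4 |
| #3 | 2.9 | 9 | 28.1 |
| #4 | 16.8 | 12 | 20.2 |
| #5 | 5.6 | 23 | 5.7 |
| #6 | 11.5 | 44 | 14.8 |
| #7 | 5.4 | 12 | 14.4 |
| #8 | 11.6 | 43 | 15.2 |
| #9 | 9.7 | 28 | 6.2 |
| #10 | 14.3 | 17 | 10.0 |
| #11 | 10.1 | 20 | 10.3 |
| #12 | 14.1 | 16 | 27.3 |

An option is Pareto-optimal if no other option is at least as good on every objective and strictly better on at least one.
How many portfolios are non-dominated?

#1: not dominated.
#2: dominated by #1 (expected return 5.3≥3.7, max drawdown 10≤48, volatility 13.7≤19.4).
#3: not dominated (best max drawdown).
#4: not dominated (best expected return).
#5: not dominated (best volatility).
#6: dominated by #10 (expected return 14.3≥11.5, max drawdown 17≤44, volatility 10.0≤14.8).
#7: not dominated.
#8: dominated by #10 (expected return 14.3≥11.6, max drawdown 17≤43, volatility 10.0≤15.2).
#9: not dominated.
#10: not dominated.
#11: dominated by #10 (expected return 14.3≥10.1, max drawdown 17≤20, volatility 10.0≤10.3).
#12: dominated by #4 (expected return 16.8≥14.1, max drawdown 12≤16, volatility 20.2≤27.3).
Pareto-optimal: #1, #3, #4, #5, #7, #9, #10 → 7.

7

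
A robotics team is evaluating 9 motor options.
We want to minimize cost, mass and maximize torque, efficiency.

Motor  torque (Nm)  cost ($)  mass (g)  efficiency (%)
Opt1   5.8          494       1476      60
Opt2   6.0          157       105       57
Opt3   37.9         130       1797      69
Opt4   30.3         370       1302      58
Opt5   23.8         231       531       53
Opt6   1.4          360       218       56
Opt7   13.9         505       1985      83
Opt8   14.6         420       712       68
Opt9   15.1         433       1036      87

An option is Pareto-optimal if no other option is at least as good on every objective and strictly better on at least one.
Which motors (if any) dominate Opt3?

none

Opt1: worse on torque (5.8 vs 37.9).
Opt2: worse on torque (6.0 vs 37.9).
Opt4: worse on torque (30.3 vs 37.9).
Opt5: worse on torque (23.8 vs 37.9).
Opt6: worse on torque (1.4 vs 37.9).
Opt7: worse on torque (13.9 vs 37.9).
Opt8: worse on torque (14.6 vs 37.9).
Opt9: worse on torque (15.1 vs 37.9).
No option dominates Opt3.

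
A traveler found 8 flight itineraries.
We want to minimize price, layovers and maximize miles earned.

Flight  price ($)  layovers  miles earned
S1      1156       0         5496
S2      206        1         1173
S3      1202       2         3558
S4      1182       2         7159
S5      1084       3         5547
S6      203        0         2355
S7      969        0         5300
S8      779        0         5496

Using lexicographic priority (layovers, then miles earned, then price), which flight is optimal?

S8

First minimize layovers: best is 0, kept {S1, S6, S7, S8}.
Then maximize miles earned: best is 5496, kept {S1, S8}.
Then minimize price: best is 779, kept {S8}.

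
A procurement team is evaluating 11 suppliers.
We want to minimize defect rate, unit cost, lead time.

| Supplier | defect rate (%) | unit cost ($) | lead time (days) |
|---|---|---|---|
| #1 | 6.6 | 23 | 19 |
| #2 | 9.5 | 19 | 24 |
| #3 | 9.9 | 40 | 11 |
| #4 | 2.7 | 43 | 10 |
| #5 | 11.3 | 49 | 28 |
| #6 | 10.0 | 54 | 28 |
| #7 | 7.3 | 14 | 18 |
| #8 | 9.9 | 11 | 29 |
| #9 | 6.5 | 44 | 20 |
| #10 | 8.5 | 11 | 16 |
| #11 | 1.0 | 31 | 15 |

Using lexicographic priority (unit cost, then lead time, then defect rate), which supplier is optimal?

#10

First minimize unit cost: best is 11, kept {#8, #10}.
Then minimize lead time: best is 16, kept {#10}.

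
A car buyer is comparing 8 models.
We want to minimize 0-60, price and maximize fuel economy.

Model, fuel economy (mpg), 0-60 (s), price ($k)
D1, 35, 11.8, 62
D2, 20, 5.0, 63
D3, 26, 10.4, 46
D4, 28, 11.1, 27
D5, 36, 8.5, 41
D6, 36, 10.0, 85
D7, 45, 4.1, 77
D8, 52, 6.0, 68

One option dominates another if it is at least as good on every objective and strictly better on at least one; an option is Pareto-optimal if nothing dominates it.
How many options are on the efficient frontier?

D1: dominated by D5 (fuel economy 36≥35, 0-60 8.5≤11.8, price 41≤62).
D2: not dominated.
D3: dominated by D5 (fuel economy 36≥26, 0-60 8.5≤10.4, price 41≤46).
D4: not dominated (best price).
D5: not dominated.
D6: dominated by D5 (fuel economy 36≥36, 0-60 8.5≤10.0, price 41≤85).
D7: not dominated (best 0-60).
D8: not dominated (best fuel economy).
Pareto-optimal: D2, D4, D5, D7, D8 → 5.

5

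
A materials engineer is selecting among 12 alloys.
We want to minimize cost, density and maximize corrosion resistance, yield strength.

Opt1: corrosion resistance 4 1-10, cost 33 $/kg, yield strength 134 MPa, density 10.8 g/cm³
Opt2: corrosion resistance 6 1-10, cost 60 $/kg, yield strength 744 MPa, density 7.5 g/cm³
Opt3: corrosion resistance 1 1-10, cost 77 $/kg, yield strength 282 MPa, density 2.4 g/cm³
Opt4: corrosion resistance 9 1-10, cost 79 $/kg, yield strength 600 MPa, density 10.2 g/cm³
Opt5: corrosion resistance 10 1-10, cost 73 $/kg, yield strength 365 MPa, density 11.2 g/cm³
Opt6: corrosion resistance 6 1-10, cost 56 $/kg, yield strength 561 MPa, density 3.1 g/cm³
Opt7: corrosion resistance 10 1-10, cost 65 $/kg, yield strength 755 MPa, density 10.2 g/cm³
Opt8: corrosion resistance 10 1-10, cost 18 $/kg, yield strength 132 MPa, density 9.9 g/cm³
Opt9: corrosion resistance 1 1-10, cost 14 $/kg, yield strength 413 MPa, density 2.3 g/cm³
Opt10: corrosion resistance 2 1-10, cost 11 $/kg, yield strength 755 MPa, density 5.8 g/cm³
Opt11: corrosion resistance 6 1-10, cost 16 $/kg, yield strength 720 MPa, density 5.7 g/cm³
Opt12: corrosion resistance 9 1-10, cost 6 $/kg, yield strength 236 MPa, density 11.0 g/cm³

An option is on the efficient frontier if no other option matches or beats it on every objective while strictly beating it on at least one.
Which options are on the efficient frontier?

Opt2, Opt6, Opt7, Opt8, Opt9, Opt10, Opt11, Opt12

Opt1: dominated by Opt11 (corrosion resistance 6≥4, cost 16≤33, yield strength 720≥134, density 5.7≤10.8).
Opt2: not dominated.
Opt3: dominated by Opt9 (corrosion resistance 1≥1, cost 14≤77, yield strength 413≥282, density 2.3≤2.4).
Opt4: dominated by Opt7 (corrosion resistance 10≥9, cost 65≤79, yield strength 755≥600, density 10.2≤10.2).
Opt5: dominated by Opt7 (corrosion resistance 10≥10, cost 65≤73, yield strength 755≥365, density 10.2≤11.2).
Opt6: not dominated.
Opt7: not dominated.
Opt8: not dominated.
Opt9: not dominated (best density).
Opt10: not dominated.
Opt11: not dominated.
Opt12: not dominated (best cost).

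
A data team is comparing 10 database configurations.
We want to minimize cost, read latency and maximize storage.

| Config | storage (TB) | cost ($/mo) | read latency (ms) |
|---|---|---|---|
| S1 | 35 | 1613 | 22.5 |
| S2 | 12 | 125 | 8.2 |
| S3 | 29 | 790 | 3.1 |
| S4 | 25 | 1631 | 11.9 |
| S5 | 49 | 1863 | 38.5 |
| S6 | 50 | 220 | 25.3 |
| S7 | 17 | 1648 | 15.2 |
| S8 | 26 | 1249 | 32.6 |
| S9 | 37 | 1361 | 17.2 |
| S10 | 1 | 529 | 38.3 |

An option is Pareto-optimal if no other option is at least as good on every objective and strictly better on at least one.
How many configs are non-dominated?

4

S1: dominated by S9 (storage 37≥35, cost 1361≤1613, read latency 17.2≤22.5).
S2: not dominated (best cost).
S3: not dominated (best read latency).
S4: dominated by S3 (storage 29≥25, cost 790≤1631, read latency 3.1≤11.9).
S5: dominated by S6 (storage 50≥49, cost 220≤1863, read latency 25.3≤38.5).
S6: not dominated (best storage).
S7: dominated by S3 (storage 29≥17, cost 790≤1648, read latency 3.1≤15.2).
S8: dominated by S3 (storage 29≥26, cost 790≤1249, read latency 3.1≤32.6).
S9: not dominated.
S10: dominated by S2 (storage 12≥1, cost 125≤529, read latency 8.2≤38.3).
Pareto-optimal: S2, S3, S6, S9 → 4.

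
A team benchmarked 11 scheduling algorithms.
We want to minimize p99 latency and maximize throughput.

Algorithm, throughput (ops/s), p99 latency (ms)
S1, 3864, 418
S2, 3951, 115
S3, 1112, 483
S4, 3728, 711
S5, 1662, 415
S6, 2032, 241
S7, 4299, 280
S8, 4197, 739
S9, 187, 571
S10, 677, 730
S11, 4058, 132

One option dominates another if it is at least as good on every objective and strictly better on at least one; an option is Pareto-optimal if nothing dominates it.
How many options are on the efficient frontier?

3

S1: dominated by S2 (throughput 3951≥3864, p99 latency 115≤418).
S2: not dominated (best p99 latency).
S3: dominated by S1 (throughput 3864≥1112, p99 latency 418≤483).
S4: dominated by S1 (throughput 3864≥3728, p99 latency 418≤711).
S5: dominated by S2 (throughput 3951≥1662, p99 latency 115≤415).
S6: dominated by S2 (throughput 3951≥2032, p99 latency 115≤241).
S7: not dominated (best throughput).
S8: dominated by S7 (throughput 4299≥4197, p99 latency 280≤739).
S9: dominated by S1 (throughput 3864≥187, p99 latency 418≤571).
S10: dominated by S1 (throughput 3864≥677, p99 latency 418≤730).
S11: not dominated.
Pareto-optimal: S2, S7, S11 → 3.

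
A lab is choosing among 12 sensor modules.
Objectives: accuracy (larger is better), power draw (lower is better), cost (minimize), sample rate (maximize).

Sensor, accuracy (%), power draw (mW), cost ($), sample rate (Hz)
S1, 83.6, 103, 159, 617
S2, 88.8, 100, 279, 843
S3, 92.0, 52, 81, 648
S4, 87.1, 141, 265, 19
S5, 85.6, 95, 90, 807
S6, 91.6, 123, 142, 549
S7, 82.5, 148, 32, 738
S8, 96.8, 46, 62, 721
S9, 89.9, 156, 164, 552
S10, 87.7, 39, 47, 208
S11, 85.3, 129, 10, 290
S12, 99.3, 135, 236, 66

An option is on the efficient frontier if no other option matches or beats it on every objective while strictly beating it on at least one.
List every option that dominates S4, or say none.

S3, S6, S8, S10, S12

S3: accuracy 92.0≥87.1, power draw 52≤141, cost 81≤265, sample rate 648≥19 — dominates S4.
S6: accuracy 91.6≥87.1, power draw 123≤141, cost 142≤265, sample rate 549≥19 — dominates S4.
S8: accuracy 96.8≥87.1, power draw 46≤141, cost 62≤265, sample rate 721≥19 — dominates S4.
S10: accuracy 87.7≥87.1, power draw 39≤141, cost 47≤265, sample rate 208≥19 — dominates S4.
S12: accuracy 99.3≥87.1, power draw 135≤141, cost 236≤265, sample rate 66≥19 — dominates S4.
Others (S1, S2, S5, S7, S9, S11) are each worse than S4 on at least one objective.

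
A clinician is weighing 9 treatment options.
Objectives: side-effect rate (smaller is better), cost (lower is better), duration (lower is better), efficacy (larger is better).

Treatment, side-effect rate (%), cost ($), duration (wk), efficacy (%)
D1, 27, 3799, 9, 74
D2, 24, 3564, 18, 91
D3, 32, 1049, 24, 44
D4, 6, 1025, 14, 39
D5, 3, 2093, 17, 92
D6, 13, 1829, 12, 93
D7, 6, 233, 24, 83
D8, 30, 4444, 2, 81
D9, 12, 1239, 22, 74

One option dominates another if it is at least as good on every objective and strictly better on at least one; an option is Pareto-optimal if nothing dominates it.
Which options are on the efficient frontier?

D1, D4, D5, D6, D7, D8, D9

D1: not dominated.
D2: dominated by D5 (side-effect rate 3≤24, cost 2093≤3564, duration 17≤18, efficacy 92≥91).
D3: dominated by D7 (side-effect rate 6≤32, cost 233≤1049, duration 24≤24, efficacy 83≥44).
D4: not dominated.
D5: not dominated (best side-effect rate).
D6: not dominated (best efficacy).
D7: not dominated (best cost).
D8: not dominated (best duration).
D9: not dominated.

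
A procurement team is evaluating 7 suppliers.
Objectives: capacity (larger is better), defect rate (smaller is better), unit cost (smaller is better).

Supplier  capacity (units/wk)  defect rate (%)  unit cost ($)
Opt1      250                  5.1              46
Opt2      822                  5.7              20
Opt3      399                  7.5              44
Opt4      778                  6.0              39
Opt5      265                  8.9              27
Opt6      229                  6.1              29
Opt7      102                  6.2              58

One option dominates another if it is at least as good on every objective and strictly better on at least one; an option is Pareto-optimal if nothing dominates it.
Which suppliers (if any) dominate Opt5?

Opt2: capacity 822≥265, defect rate 5.7≤8.9, unit cost 20≤27 — dominates Opt5.
Others (Opt1, Opt3, Opt4, Opt6, Opt7) are each worse than Opt5 on at least one objective.

Opt2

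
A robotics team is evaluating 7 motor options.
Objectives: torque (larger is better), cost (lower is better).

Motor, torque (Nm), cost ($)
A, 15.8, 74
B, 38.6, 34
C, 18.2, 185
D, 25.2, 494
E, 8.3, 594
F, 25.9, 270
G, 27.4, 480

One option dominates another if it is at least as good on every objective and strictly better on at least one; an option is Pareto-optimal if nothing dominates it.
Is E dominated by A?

Yes

A vs E: torque 15.8≥8.3, cost 74≤594 — A is at least as good on every objective with at least one strict improvement.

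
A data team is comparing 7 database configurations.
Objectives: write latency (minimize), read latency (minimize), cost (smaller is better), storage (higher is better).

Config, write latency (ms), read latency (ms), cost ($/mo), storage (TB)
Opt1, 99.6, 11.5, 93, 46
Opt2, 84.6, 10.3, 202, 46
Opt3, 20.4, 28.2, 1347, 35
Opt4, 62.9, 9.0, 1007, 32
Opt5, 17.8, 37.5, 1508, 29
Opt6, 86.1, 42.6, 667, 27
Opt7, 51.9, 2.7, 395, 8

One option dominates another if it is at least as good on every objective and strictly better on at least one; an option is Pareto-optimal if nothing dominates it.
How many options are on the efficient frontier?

6

Opt1: not dominated (best cost).
Opt2: not dominated.
Opt3: not dominated.
Opt4: not dominated.
Opt5: not dominated (best write latency).
Opt6: dominated by Opt2 (write latency 84.6≤86.1, read latency 10.3≤42.6, cost 202≤667, storage 46≥27).
Opt7: not dominated (best read latency).
Pareto-optimal: Opt1, Opt2, Opt3, Opt4, Opt5, Opt7 → 6.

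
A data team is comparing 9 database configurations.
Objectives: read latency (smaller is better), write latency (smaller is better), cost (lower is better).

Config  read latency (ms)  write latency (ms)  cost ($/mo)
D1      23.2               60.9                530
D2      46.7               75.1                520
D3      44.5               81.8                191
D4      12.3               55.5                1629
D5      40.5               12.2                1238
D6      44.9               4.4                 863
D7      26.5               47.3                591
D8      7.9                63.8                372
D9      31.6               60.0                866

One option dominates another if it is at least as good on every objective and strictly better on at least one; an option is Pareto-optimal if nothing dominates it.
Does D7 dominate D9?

Yes

D7 vs D9: read latency 26.5≤31.6, write latency 47.3≤60.0, cost 591≤866 — D7 is at least as good on every objective with at least one strict improvement.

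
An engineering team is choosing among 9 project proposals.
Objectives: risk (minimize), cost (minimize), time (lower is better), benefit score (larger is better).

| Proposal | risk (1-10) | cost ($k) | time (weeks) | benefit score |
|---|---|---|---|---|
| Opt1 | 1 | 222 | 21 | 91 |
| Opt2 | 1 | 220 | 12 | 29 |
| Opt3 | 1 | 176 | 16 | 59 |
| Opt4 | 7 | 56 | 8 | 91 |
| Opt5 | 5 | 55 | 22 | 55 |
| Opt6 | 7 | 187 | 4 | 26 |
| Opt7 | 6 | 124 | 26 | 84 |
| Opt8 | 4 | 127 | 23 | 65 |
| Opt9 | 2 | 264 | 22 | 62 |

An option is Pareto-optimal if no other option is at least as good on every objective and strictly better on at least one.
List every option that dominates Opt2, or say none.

none

Opt1: worse on cost (222 vs 220).
Opt3: worse on time (16 vs 12).
Opt4: worse on risk (7 vs 1).
Opt5: worse on risk (5 vs 1).
Opt6: worse on risk (7 vs 1).
Opt7: worse on risk (6 vs 1).
Opt8: worse on risk (4 vs 1).
Opt9: worse on risk (2 vs 1).
No option dominates Opt2.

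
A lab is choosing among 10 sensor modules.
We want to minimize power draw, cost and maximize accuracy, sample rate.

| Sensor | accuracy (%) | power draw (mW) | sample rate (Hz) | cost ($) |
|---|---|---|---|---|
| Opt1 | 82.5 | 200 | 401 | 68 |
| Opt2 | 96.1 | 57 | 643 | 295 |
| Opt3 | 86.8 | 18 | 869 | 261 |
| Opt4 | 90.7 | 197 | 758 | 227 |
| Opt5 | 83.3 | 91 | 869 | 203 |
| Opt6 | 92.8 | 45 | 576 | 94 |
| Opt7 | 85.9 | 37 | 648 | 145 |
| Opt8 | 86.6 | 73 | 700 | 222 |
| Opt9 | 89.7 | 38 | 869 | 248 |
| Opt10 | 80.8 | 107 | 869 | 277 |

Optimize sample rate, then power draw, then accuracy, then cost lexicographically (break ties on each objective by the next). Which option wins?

Opt3

First maximize sample rate: best is 869, kept {Opt3, Opt5, Opt9, Opt10}.
Then minimize power draw: best is 18, kept {Opt3}.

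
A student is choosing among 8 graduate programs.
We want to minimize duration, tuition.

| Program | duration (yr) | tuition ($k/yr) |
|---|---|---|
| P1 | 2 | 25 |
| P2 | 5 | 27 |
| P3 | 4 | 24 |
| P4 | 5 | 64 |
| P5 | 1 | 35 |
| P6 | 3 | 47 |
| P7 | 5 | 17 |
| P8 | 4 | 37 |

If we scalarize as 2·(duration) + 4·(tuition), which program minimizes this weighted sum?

P7

P1: 2·2 + 4·25 = 104
P2: 2·5 + 4·27 = 118
P3: 2·4 + 4·24 = 104
P4: 2·5 + 4·64 = 266
P5: 2·1 + 4·35 = 142
P6: 2·3 + 4·47 = 194
P7: 2·5 + 4·17 = 78
P8: 2·4 + 4·37 = 156
Lowest: P7 at 78.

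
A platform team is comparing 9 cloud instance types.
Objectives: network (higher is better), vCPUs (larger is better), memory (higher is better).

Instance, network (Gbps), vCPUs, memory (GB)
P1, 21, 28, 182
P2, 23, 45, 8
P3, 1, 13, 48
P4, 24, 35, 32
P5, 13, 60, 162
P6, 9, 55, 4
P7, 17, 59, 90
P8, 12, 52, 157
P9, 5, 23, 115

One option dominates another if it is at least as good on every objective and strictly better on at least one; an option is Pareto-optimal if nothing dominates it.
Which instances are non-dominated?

P1: not dominated (best memory).
P2: not dominated.
P3: dominated by P1 (network 21≥1, vCPUs 28≥13, memory 182≥48).
P4: not dominated (best network).
P5: not dominated (best vCPUs).
P6: dominated by P5 (network 13≥9, vCPUs 60≥55, memory 162≥4).
P7: not dominated.
P8: dominated by P5 (network 13≥12, vCPUs 60≥52, memory 162≥157).
P9: dominated by P1 (network 21≥5, vCPUs 28≥23, memory 182≥115).

P1, P2, P4, P5, P7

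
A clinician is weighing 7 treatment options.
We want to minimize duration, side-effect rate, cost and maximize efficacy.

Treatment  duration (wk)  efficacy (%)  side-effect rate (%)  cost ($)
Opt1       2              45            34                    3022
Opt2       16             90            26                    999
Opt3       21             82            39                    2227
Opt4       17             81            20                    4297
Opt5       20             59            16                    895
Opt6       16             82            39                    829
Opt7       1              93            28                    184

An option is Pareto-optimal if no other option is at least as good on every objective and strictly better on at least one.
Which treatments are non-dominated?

Opt1: dominated by Opt7 (duration 1≤2, efficacy 93≥45, side-effect rate 28≤34, cost 184≤3022).
Opt2: not dominated.
Opt3: dominated by Opt2 (duration 16≤21, efficacy 90≥82, side-effect rate 26≤39, cost 999≤2227).
Opt4: not dominated.
Opt5: not dominated (best side-effect rate).
Opt6: dominated by Opt7 (duration 1≤16, efficacy 93≥82, side-effect rate 28≤39, cost 184≤829).
Opt7: not dominated (best duration).

Opt2, Opt4, Opt5, Opt7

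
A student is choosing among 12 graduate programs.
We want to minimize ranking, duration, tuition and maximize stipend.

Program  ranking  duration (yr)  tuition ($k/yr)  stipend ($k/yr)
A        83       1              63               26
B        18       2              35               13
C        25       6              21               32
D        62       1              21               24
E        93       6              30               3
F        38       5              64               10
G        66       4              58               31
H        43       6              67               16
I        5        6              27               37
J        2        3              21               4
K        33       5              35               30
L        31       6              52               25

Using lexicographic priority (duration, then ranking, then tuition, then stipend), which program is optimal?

First minimize duration: best is 1, kept {A, D}.
Then minimize ranking: best is 62, kept {D}.

D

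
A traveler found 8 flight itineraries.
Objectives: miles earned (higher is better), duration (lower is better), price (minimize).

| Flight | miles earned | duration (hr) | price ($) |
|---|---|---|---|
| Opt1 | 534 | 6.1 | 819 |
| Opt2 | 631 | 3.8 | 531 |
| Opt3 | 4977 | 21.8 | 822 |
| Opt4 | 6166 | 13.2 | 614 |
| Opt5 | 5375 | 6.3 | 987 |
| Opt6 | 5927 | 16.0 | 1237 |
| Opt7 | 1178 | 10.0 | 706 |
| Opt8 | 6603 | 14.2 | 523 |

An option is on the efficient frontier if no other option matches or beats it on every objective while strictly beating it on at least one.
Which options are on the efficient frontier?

Opt2, Opt4, Opt5, Opt7, Opt8

Opt1: dominated by Opt2 (miles earned 631≥534, duration 3.8≤6.1, price 531≤819).
Opt2: not dominated (best duration).
Opt3: dominated by Opt4 (miles earned 6166≥4977, duration 13.2≤21.8, price 614≤822).
Opt4: not dominated.
Opt5: not dominated.
Opt6: dominated by Opt4 (miles earned 6166≥5927, duration 13.2≤16.0, price 614≤1237).
Opt7: not dominated.
Opt8: not dominated (best miles earned).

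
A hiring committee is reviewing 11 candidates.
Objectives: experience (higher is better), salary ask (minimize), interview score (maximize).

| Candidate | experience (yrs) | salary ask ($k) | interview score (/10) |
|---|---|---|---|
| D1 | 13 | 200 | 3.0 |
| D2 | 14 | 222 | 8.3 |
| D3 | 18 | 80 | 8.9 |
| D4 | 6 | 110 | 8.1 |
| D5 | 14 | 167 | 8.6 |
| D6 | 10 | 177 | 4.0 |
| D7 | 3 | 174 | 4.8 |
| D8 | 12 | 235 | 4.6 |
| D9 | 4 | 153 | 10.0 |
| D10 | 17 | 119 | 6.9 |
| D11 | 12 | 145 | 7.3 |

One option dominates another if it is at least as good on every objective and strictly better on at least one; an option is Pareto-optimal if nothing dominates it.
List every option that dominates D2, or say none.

D3: experience 18≥14, salary ask 80≤222, interview score 8.9≥8.3 — dominates D2.
D5: experience 14≥14, salary ask 167≤222, interview score 8.6≥8.3 — dominates D2.
Others (D1, D4, D6, D7, D8, D9, D10, D11) are each worse than D2 on at least one objective.

D3, D5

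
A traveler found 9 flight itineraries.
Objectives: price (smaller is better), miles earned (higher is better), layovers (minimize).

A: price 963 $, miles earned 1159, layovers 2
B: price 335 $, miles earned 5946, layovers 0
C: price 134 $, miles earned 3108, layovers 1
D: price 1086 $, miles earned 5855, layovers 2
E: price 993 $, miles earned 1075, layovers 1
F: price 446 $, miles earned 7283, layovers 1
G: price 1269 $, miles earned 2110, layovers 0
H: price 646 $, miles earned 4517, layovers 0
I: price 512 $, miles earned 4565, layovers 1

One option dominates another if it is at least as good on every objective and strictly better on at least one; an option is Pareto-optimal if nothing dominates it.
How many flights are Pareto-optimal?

3

A: dominated by B (price 335≤963, miles earned 5946≥1159, layovers 0≤2).
B: not dominated.
C: not dominated (best price).
D: dominated by B (price 335≤1086, miles earned 5946≥5855, layovers 0≤2).
E: dominated by B (price 335≤993, miles earned 5946≥1075, layovers 0≤1).
F: not dominated (best miles earned).
G: dominated by B (price 335≤1269, miles earned 5946≥2110, layovers 0≤0).
H: dominated by B (price 335≤646, miles earned 5946≥4517, layovers 0≤0).
I: dominated by B (price 335≤512, miles earned 5946≥4565, layovers 0≤1).
Pareto-optimal: B, C, F → 3.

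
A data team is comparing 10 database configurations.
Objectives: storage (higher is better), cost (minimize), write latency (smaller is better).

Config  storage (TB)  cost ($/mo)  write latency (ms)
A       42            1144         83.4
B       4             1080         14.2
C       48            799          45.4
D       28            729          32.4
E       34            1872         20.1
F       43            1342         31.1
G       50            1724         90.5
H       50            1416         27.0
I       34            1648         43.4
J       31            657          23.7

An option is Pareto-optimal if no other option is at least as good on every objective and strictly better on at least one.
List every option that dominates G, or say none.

H: storage 50≥50, cost 1416≤1724, write latency 27.0≤90.5 — dominates G.
Others (A, B, C, D, E, F, I, J) are each worse than G on at least one objective.

H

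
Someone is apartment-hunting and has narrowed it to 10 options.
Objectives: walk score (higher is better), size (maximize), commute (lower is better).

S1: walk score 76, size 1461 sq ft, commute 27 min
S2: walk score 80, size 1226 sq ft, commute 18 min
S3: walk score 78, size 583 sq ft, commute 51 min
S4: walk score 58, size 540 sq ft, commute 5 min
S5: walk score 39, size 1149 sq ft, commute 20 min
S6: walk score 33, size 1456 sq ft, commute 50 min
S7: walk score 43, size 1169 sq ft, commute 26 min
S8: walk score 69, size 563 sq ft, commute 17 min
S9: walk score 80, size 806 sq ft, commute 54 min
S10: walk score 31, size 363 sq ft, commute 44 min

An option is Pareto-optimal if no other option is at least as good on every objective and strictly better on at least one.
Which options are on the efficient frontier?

S1: not dominated (best size).
S2: not dominated.
S3: dominated by S2 (walk score 80≥78, size 1226≥583, commute 18≤51).
S4: not dominated (best commute).
S5: dominated by S2 (walk score 80≥39, size 1226≥1149, commute 18≤20).
S6: dominated by S1 (walk score 76≥33, size 1461≥1456, commute 27≤50).
S7: dominated by S2 (walk score 80≥43, size 1226≥1169, commute 18≤26).
S8: not dominated.
S9: dominated by S2 (walk score 80≥80, size 1226≥806, commute 18≤54).
S10: dominated by S1 (walk score 76≥31, size 1461≥363, commute 27≤44).

S1, S2, S4, S8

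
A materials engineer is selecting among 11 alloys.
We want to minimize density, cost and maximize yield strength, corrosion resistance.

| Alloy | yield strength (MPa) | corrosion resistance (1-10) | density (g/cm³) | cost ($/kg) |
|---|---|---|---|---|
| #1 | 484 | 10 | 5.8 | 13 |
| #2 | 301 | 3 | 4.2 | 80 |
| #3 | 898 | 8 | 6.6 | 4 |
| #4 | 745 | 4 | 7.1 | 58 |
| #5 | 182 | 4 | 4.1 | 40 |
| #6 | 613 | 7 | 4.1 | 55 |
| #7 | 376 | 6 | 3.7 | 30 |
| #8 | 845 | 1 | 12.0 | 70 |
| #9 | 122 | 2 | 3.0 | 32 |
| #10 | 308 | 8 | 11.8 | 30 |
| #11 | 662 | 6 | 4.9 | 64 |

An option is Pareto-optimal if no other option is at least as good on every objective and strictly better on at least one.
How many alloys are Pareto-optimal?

6

#1: not dominated (best corrosion resistance).
#2: dominated by #6 (yield strength 613≥301, corrosion resistance 7≥3, density 4.1≤4.2, cost 55≤80).
#3: not dominated (best yield strength).
#4: dominated by #3 (yield strength 898≥745, corrosion resistance 8≥4, density 6.6≤7.1, cost 4≤58).
#5: dominated by #7 (yield strength 376≥182, corrosion resistance 6≥4, density 3.7≤4.1, cost 30≤40).
#6: not dominated.
#7: not dominated.
#8: dominated by #3 (yield strength 898≥845, corrosion resistance 8≥1, density 6.6≤12.0, cost 4≤70).
#9: not dominated (best density).
#10: dominated by #1 (yield strength 484≥308, corrosion resistance 10≥8, density 5.8≤11.8, cost 13≤30).
#11: not dominated.
Pareto-optimal: #1, #3, #6, #7, #9, #11 → 6.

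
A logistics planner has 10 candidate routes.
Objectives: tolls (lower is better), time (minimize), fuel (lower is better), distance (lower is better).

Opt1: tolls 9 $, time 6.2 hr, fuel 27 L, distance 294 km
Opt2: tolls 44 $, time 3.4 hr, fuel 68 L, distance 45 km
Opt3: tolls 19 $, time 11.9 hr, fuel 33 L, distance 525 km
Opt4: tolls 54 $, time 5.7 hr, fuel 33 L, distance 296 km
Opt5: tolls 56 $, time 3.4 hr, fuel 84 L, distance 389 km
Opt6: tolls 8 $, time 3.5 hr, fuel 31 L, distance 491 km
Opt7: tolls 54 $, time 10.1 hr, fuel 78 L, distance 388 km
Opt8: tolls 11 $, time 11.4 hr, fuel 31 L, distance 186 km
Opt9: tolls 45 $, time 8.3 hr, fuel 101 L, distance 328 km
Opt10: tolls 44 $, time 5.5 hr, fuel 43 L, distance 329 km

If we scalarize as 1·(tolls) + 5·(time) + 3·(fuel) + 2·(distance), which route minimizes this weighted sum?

Opt1: 1·9 + 5·6.2 + 3·27 + 2·294 = 709.0
Opt2: 1·44 + 5·3.4 + 3·68 + 2·45 = 355.0
Opt3: 1·19 + 5·11.9 + 3·33 + 2·525 = 1227.5
Opt4: 1·54 + 5·5.7 + 3·33 + 2·296 = 773.5
Opt5: 1·56 + 5·3.4 + 3·84 + 2·389 = 1103.0
Opt6: 1·8 + 5·3.5 + 3·31 + 2·491 = 1100.5
Opt7: 1·54 + 5·10.1 + 3·78 + 2·388 = 1114.5
Opt8: 1·11 + 5·11.4 + 3·31 + 2·186 = 533.0
Opt9: 1·45 + 5·8.3 + 3·101 + 2·328 = 1045.5
Opt10: 1·44 + 5·5.5 + 3·43 + 2·329 = 858.5
Lowest: Opt2 at 355.0.

Opt2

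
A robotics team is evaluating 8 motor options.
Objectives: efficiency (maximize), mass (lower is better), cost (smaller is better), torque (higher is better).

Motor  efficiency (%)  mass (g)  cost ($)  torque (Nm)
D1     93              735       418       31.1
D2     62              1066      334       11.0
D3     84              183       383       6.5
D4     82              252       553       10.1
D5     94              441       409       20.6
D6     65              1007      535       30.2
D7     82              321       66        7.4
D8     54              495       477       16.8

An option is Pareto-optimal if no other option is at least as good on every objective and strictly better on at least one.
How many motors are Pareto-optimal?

D1: not dominated (best torque).
D2: not dominated.
D3: not dominated (best mass).
D4: not dominated.
D5: not dominated (best efficiency).
D6: dominated by D1 (efficiency 93≥65, mass 735≤1007, cost 418≤535, torque 31.1≥30.2).
D7: not dominated (best cost).
D8: dominated by D5 (efficiency 94≥54, mass 441≤495, cost 409≤477, torque 20.6≥16.8).
Pareto-optimal: D1, D2, D3, D4, D5, D7 → 6.

6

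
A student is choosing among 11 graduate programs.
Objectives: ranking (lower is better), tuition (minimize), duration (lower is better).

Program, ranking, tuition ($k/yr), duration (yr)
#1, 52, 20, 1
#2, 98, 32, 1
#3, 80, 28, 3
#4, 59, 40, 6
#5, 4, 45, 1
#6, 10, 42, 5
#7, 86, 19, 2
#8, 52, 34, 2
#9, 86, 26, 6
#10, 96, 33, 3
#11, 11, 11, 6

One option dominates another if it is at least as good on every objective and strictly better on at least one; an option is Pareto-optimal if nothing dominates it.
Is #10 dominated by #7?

Yes

#7 vs #10: ranking 86≤96, tuition 19≤33, duration 2≤3 — #7 is at least as good on every objective with at least one strict improvement.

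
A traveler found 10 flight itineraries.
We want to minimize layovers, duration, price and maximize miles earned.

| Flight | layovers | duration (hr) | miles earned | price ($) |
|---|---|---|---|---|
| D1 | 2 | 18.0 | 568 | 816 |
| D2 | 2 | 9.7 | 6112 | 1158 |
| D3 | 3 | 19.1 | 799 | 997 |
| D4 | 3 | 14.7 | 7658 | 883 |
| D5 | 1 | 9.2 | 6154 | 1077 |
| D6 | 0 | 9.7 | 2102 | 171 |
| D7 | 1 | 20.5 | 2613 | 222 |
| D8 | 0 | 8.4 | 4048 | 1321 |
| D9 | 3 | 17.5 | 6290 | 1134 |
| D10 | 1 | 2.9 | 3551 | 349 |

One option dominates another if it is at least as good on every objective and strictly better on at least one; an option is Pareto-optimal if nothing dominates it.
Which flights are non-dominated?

D4, D5, D6, D7, D8, D10

D1: dominated by D6 (layovers 0≤2, duration 9.7≤18.0, miles earned 2102≥568, price 171≤816).
D2: dominated by D5 (layovers 1≤2, duration 9.2≤9.7, miles earned 6154≥6112, price 1077≤1158).
D3: dominated by D4 (layovers 3≤3, duration 14.7≤19.1, miles earned 7658≥799, price 883≤997).
D4: not dominated (best miles earned).
D5: not dominated.
D6: not dominated (best price).
D7: not dominated.
D8: not dominated.
D9: dominated by D4 (layovers 3≤3, duration 14.7≤17.5, miles earned 7658≥6290, price 883≤1134).
D10: not dominated (best duration).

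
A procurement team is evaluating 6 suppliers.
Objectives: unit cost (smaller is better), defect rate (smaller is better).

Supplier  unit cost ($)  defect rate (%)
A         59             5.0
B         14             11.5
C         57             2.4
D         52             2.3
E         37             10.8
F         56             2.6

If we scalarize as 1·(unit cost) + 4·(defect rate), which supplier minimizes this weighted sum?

A: 1·59 + 4·5.0 = 79.0
B: 1·14 + 4·11.5 = 60.0
C: 1·57 + 4·2.4 = 66.6
D: 1·52 + 4·2.3 = 61.2
E: 1·37 + 4·10.8 = 80.2
F: 1·56 + 4·2.6 = 66.4
Lowest: B at 60.0.

B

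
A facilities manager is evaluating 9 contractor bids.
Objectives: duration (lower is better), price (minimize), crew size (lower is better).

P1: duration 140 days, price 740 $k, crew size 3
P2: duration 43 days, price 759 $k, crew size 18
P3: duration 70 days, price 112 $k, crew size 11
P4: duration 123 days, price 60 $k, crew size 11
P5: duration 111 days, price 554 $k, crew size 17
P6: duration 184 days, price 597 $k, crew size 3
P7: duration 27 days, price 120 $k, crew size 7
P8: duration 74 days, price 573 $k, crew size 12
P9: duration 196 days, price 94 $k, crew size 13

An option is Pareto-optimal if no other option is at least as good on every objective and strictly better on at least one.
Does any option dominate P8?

Yes

P3 vs P8: duration 70≤74, price 112≤573, crew size 11≤12 — P3 is at least as good on every objective and strictly better on at least one, so P3 dominates P8.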